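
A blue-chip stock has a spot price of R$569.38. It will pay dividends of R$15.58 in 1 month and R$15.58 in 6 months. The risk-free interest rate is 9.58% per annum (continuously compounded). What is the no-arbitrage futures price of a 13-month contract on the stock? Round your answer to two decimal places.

PV(dividends) I = 15.58·e^(−0.0958·1/12) + 15.58·e^(−0.0958·6/12)
I = 15.4561 + 14.8513 = 30.3074
F = (S − I)·e^(rT) = (569.38 − 30.3074) · e^(0.0958·13/12)
= 539.0726 · e^0.103783 = 539.0726 × 1.109360 = R$598.03

R$598.03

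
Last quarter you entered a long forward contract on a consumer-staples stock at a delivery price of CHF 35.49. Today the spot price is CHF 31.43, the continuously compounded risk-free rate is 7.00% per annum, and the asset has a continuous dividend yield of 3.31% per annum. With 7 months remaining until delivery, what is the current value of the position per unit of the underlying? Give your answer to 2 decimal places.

Current fair forward for the remaining 7 months: F = S·e^((r − q)·T), (r − q) = 0.0700 − 0.0331 = 0.0369
F = 31.43 · e^(0.0369 × 7/12) = 31.43 × 1.021758 = 32.1139
Value of long forward = (F − K)·e^(−rT) = (32.1139 − 35.49) · e^(−0.0700·7/12)
= -3.3761 × 0.959989 = -3.24

-CHF 3.24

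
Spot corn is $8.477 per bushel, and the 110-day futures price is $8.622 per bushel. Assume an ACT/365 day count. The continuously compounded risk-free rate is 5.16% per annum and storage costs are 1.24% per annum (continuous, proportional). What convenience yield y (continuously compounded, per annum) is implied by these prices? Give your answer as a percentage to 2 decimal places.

F = S·e^((r+u−y)T) ⇒ (r+u−y) = ln(F/S)/T
ln(8.622/8.477) = 0.016960; /T ⇒ 0.056276
y = r + u − ln(F/S)/T = 0.0516 + 0.0124 − 0.056276 = 0.007724
y = 0.77%

0.77%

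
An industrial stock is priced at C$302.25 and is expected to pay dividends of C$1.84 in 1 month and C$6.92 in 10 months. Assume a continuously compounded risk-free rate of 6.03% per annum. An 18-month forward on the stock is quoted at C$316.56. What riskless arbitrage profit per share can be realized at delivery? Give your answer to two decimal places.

PV(dividends) I = 1.84·e^(−0.0603·1/12) + 6.92·e^(−0.0603·10/12) = 8.4116
Fair forward F* = (S − I)·e^(rT) = (302.25 − 8.4116)·e^0.090450 = 293.8384 × 1.094667 = 321.6552
Market C$316.56 < fair 321.6552: forward underpriced → reverse cash-and-carry (short the stock, invest proceeds at r, pay the dividends, go long the forward).
Profit at T = |F_mkt − F*| = |316.56 − 321.6552| = C$5.10 per share

C$5.10 per share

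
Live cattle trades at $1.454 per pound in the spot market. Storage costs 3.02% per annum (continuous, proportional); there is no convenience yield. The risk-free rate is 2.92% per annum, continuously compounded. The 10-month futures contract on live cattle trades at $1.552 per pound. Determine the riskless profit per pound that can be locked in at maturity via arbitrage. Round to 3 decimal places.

Fair futures: F* = S·e^(carry·T), with carry = (r + u) = 0.0292 + 0.0302 = 0.0594
F* = 1.454 · e^(0.0594 × 10/12) = 1.454 · e^0.049500 = 1.454 × 1.050746 = $1.5278
Market $1.552 > fair $1.5278: forward overpriced → cash-and-carry (buy spot, short the forward).
At maturity, profit = |F_mkt − F*| = |1.552 − 1.5278| = $0.024 per pound

$0.024 per pound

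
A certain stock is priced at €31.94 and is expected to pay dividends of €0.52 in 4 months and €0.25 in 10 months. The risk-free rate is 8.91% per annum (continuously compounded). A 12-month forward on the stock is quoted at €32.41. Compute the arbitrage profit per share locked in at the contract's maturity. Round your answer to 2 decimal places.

PV(dividends) I = 0.52·e^(−0.0891·4/12) + 0.25·e^(−0.0891·10/12) = 0.7369
Fair forward F* = (S − I)·e^(rT) = (31.94 − 0.7369)·e^0.089100 = 31.2031 × 1.093190 = 34.1109
Market €32.41 < fair 34.1109: forward underpriced → reverse cash-and-carry (short the stock, invest proceeds at r, pay the dividends, go long the forward).
Profit at T = |F_mkt − F*| = |32.41 − 34.1109| = €1.70 per share

€1.70 per share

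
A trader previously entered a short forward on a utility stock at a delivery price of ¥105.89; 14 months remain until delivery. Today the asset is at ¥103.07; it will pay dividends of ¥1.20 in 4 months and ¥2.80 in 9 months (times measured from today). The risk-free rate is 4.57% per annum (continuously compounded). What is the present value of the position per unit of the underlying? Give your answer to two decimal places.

PV(remaining dividends) I = 1.20·e^(−0.0457·4/12) + 2.80·e^(−0.0457·9/12) = 3.8875
Current forward F = (S − I)·e^(rT) = (103.07 − 3.8875)·e^(0.0457·14/12) = 99.1825 × 1.054764 = 104.6141
Value (long) = (F − K)·e^(−rT) = (104.6141 − 105.89) × 0.948080 = -1.2097
Short position value = −(long value) = ¥1.21

¥1.21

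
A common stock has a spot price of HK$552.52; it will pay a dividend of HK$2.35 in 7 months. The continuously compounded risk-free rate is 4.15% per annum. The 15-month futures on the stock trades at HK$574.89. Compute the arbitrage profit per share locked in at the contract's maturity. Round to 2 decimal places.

PV(dividends) I = 2.35·e^(−0.0415·7/12) = 2.2938
Fair futures F* = (S − I)·e^(rT) = (552.52 − 2.2938)·e^0.051875 = 550.2262 × 1.053244 = 579.5224
Market HK$574.89 < fair 579.5224: forward underpriced → reverse cash-and-carry (short the stock, invest proceeds at r, pay the dividends, go long the forward).
Profit at T = |F_mkt − F*| = |574.89 − 579.5224| = HK$4.63 per share

HK$4.63 per share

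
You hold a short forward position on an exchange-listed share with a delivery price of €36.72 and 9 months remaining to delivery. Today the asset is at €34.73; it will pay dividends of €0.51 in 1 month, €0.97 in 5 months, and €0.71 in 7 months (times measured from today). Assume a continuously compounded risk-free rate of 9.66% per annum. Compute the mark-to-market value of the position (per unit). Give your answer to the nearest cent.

€1.53

PV(remaining dividends) I = 0.51·e^(−0.0966·1/12) + 0.97·e^(−0.0966·5/12) + 0.71·e^(−0.0966·7/12) = 2.1087
Current forward F = (S − I)·e^(rT) = (34.73 − 2.1087)·e^(0.0966·9/12) = 32.6213 × 1.075139 = 35.0724
Value (long) = (F − K)·e^(−rT) = (35.0724 − 36.72) × 0.930112 = -1.5325
Short position value = −(long value) = €1.53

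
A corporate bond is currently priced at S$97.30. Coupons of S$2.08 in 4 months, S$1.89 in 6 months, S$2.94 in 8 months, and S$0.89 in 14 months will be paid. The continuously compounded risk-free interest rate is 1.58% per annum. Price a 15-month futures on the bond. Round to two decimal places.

S$91.36

PV(coupons) I = 2.08·e^(−0.0158·4/12) + 1.89·e^(−0.0158·6/12) + 2.94·e^(−0.0158·8/12) + 0.89·e^(−0.0158·14/12)
I = 2.0691 + 1.8751 + 2.9092 + 0.8737 = 7.7271
F = (S − I)·e^(rT) = (97.30 − 7.7271) · e^(0.0158·15/12)
= 89.5729 · e^0.019750 = 89.5729 × 1.019946 = S$91.36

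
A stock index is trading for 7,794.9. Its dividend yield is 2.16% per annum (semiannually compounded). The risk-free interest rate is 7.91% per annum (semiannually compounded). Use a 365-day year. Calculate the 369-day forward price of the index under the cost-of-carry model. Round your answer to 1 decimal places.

8,249.7

F = S · (1+r/2)^(2T) / (1+q/2)^(2T)
= 7794.9 × 1.081583 / 1.021957 = 7794.9 × 1.058345
F = 8,249.7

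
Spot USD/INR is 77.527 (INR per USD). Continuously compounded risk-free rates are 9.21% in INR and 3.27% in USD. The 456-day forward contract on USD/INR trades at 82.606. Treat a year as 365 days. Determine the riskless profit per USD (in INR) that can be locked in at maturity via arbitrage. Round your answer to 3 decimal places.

0.893 per USD (in INR)

Fair forward: F* = S·e^(carry·T), with carry = (r_INR − r_USD) = 0.0921 − 0.0327 = 0.0594
F* = 77.527 · e^(0.0594 × 456/365) = 77.527 · e^0.074209 = 77.527 × 1.077032 = 83.4991
Market 82.606 < fair 83.4991: forward underpriced → reverse cash-and-carry (short spot, go long the forward).
At maturity, profit = |F_mkt − F*| = |82.606 − 83.4991| = 0.893 per USD (in INR)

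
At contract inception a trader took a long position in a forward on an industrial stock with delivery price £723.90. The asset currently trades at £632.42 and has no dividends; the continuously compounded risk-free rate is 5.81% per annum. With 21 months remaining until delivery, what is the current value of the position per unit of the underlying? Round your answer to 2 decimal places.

-£21.50

Current fair forward for the remaining 21 months: F = S·e^(r·T), r = 0.0581
F = 632.42 · e^(0.0581 × 21/12) = 632.42 × 1.107024 = 700.1041
Value of long forward = (F − K)·e^(−rT) = (700.1041 − 723.90) · e^(−0.0581·21/12)
= -23.7959 × 0.903323 = -21.50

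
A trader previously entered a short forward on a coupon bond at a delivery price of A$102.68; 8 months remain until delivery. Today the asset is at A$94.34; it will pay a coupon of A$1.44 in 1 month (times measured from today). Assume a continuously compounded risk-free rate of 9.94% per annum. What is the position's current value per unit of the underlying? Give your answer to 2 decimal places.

A$3.18

PV(remaining coupons) I = 1.44·e^(−0.0994·1/12) = 1.4281
Current forward F = (S − I)·e^(rT) = (94.34 − 1.4281)·e^(0.0994·8/12) = 92.9119 × 1.068512 = 99.2775
Value (long) = (F − K)·e^(−rT) = (99.2775 − 102.68) × 0.935881 = -3.1843
Short position value = −(long value) = A$3.18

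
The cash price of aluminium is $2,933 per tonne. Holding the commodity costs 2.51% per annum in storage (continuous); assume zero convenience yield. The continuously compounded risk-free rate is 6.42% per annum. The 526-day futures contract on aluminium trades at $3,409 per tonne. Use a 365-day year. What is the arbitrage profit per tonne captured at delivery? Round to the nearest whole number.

Fair futures: F* = S·e^(carry·T), with carry = (r + u) = 0.0642 + 0.0251 = 0.0893
F* = 2933 · e^(0.0893 × 526/365) = 2933 · e^0.128690 = 2933 × 1.137337 = $3335.8094
Market $3409 > fair $3335.8094: forward overpriced → cash-and-carry (buy spot, short the forward).
At maturity, profit = |F_mkt − F*| = |3409 − 3335.8094| = $73 per tonne

$73 per tonne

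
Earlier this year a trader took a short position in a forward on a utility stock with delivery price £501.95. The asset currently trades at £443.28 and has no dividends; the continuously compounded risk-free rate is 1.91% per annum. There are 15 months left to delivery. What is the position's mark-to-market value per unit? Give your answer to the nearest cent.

Current fair forward for the remaining 15 months: F = S·e^(r·T), r = 0.0191
F = 443.28 · e^(0.0191 × 15/12) = 443.28 × 1.024162 = 453.9905
Value of long forward = (F − K)·e^(−rT) = (453.9905 − 501.95) · e^(−0.0191·15/12)
= -47.9595 × 0.976408 = -46.83
Short position value = −(long value) = £46.83

£46.83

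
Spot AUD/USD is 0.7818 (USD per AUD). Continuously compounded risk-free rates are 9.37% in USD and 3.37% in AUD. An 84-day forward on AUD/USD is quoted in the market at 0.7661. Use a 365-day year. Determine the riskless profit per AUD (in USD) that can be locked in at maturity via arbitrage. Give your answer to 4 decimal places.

Fair forward: F* = S·e^(carry·T), with carry = (r_USD − r_AUD) = 0.0937 − 0.0337 = 0.0600
F* = 0.7818 · e^(0.0600 × 84/365) = 0.7818 · e^0.013808 = 0.7818 × 1.013904 = 0.7927
Market 0.7661 < fair 0.7927: forward underpriced → reverse cash-and-carry (short spot, go long the forward).
At maturity, profit = |F_mkt − F*| = |0.7661 − 0.7927| = 0.0266 per AUD (in USD)

0.0266 per AUD (in USD)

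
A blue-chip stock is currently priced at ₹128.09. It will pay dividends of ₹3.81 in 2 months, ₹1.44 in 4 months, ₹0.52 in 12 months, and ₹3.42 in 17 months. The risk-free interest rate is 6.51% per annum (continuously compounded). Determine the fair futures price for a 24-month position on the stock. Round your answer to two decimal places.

₹135.90

PV(dividends) I = 3.81·e^(−0.0651·2/12) + 1.44·e^(−0.0651·4/12) + 0.52·e^(−0.0651·12/12) + 3.42·e^(−0.0651·17/12)
I = 3.7689 + 1.4091 + 0.4872 + 3.1187 = 8.7839
F = (S − I)·e^(rT) = (128.09 − 8.7839) · e^(0.0651·24/12)
= 119.3061 · e^0.130200 = 119.3061 × 1.139056 = ₹135.90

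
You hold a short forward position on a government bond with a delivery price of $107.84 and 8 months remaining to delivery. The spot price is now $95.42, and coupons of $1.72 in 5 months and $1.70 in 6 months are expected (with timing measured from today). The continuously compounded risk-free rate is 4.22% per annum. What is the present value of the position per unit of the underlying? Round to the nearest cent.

PV(remaining coupons) I = 1.72·e^(−0.0422·5/12) + 1.70·e^(−0.0422·6/12) = 3.3545
Current forward F = (S − I)·e^(rT) = (95.42 − 3.3545)·e^(0.0422·8/12) = 92.0655 × 1.028533 = 94.6924
Value (long) = (F − K)·e^(−rT) = (94.6924 − 107.84) × 0.972259 = -12.7829
Short position value = −(long value) = $12.78

$12.78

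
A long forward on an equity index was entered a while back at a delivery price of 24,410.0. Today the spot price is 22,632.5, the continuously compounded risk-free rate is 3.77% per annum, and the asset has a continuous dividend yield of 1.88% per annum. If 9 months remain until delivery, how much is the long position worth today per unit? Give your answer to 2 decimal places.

-1413.85

Current fair forward for the remaining 9 months: F = S·e^((r − q)·T), (r − q) = 0.0377 − 0.0188 = 0.0189
F = 22632.5 · e^(0.0189 × 9/12) = 22632.5 × 1.01427594 = 22955.6002
Value of long forward = (F − K)·e^(−rT) = (22955.6002 − 24410.0) · e^(−0.0377·9/12)
= -1454.3998 × 0.97212100 = -1413.85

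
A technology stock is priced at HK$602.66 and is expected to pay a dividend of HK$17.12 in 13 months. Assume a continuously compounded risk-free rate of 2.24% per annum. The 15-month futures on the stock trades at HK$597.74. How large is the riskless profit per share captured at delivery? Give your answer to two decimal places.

PV(dividends) I = 17.12·e^(−0.0224·13/12) = 16.7096
Fair futures F* = (S − I)·e^(rT) = (602.66 − 16.7096)·e^0.028000 = 585.9504 × 1.028396 = 602.5890
Market HK$597.74 < fair 602.5890: forward underpriced → reverse cash-and-carry (short the stock, invest proceeds at r, pay the dividends, go long the forward).
Profit at T = |F_mkt − F*| = |597.74 − 602.5890| = HK$4.85 per share

HK$4.85 per share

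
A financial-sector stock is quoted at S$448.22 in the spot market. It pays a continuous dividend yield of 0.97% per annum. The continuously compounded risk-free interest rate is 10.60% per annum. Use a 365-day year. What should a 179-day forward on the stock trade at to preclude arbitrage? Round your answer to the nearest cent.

F = S·e^((r − q)T) = 448.22 · e^((0.1060 − 0.0097) × 179/365)
= 448.22 · e^0.047227 = 448.22 × 1.048360
F = S$469.90

S$469.90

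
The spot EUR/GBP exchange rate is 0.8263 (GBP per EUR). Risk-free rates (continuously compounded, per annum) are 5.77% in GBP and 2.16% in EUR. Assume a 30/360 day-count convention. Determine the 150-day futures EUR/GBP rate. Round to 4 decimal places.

0.8388

F = S·e^((r_GBP − r_EUR)T) = 0.8263 · e^((0.0577 − 0.0216) × 150/360)
= 0.8263 · e^0.015042 = 0.8263 × 1.015156
F = 0.8388 GBP per EUR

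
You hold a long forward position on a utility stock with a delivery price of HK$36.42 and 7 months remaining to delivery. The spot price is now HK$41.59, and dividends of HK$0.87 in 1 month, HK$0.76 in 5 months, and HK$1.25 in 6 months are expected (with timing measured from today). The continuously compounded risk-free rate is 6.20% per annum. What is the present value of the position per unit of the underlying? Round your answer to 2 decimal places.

HK$3.65

PV(remaining dividends) I = 0.87·e^(−0.0620·1/12) + 0.76·e^(−0.0620·5/12) + 1.25·e^(−0.0620·6/12) = 2.8180
Current forward F = (S − I)·e^(rT) = (41.59 − 2.8180)·e^(0.0620·7/12) = 38.7720 × 1.036829 = 40.1999
Value (long) = (F − K)·e^(−rT) = (40.1999 − 36.42) × 0.964480 = 3.6456
Value = HK$3.65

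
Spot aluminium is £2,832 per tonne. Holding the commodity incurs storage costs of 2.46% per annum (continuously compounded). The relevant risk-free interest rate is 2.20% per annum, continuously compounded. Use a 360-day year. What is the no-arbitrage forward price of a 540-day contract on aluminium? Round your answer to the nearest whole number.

£3,037 per tonne

Net carry = r + u − y = 0.0220 + 0.0246 − 0.0000 = 0.0466
F = S·e^((r+u−y)T) = 2832 · e^(0.0466 × 540/360) = 2832 · e^0.069900
= 2832 × 1.072401 = £3,037 per tonne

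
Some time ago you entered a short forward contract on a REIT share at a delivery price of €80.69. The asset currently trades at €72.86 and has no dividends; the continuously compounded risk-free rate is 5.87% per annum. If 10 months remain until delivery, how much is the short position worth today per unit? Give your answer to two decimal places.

Current fair forward for the remaining 10 months: F = S·e^(r·T), r = 0.0587
F = 72.86 · e^(0.0587 × 10/12) = 72.86 × 1.050133 = 76.5127
Value of long forward = (F − K)·e^(−rT) = (76.5127 − 80.69) · e^(−0.0587·10/12)
= -4.1773 × 0.952260 = -3.98
Short position value = −(long value) = €3.98

€3.98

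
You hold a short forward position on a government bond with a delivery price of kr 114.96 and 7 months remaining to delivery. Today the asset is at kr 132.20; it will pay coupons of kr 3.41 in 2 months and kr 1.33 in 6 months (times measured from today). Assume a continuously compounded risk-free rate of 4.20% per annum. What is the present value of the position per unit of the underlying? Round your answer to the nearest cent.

-kr 15.33

PV(remaining coupons) I = 3.41·e^(−0.0420·2/12) + 1.33·e^(−0.0420·6/12) = 4.6886
Current forward F = (S − I)·e^(rT) = (132.20 − 4.6886)·e^(0.0420·7/12) = 127.5114 × 1.024803 = 130.6741
Value (long) = (F − K)·e^(−rT) = (130.6741 − 114.96) × 0.975798 = 15.3338
Short position value = −(long value) = -kr 15.33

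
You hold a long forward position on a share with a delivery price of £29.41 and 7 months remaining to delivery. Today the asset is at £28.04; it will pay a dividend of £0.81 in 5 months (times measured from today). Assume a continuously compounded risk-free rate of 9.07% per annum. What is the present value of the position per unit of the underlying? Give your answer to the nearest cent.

-£0.63

PV(remaining dividends) I = 0.81·e^(−0.0907·5/12) = 0.7800
Current forward F = (S − I)·e^(rT) = (28.04 − 0.7800)·e^(0.0907·7/12) = 27.2600 × 1.054333 = 28.7411
Value (long) = (F − K)·e^(−rT) = (28.7411 − 29.41) × 0.948467 = -0.6344
Value = -£0.63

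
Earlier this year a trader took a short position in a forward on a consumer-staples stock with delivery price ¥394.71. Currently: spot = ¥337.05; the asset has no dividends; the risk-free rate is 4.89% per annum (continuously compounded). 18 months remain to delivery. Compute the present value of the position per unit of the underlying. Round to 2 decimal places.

¥29.74

Current fair forward for the remaining 18 months: F = S·e^(r·T), r = 0.0489
F = 337.05 · e^(0.0489 × 18/12) = 337.05 × 1.076107 = 362.7019
Value of long forward = (F − K)·e^(−rT) = (362.7019 − 394.71) · e^(−0.0489·18/12)
= -32.0081 × 0.929276 = -29.74
Short position value = −(long value) = ¥29.74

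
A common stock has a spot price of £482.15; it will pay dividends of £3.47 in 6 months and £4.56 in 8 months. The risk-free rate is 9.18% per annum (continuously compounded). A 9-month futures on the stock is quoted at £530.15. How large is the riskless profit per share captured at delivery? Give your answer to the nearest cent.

PV(dividends) I = 3.47·e^(−0.0918·6/12) + 4.56·e^(−0.0918·8/12) = 7.6036
Fair futures F* = (S − I)·e^(rT) = (482.15 − 7.6036)·e^0.068850 = 474.5464 × 1.071276 = 508.3702
Market £530.15 > fair 508.3702: forward overpriced → cash-and-carry (borrow at r, buy the stock and collect the dividends, short the forward).
Profit at T = |F_mkt − F*| = |530.15 − 508.3702| = £21.78 per share

£21.78 per share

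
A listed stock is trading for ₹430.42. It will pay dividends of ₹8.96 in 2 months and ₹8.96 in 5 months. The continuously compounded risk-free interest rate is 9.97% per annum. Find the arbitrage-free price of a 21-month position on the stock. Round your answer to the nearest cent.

₹491.74

PV(dividends) I = 8.96·e^(−0.0997·2/12) + 8.96·e^(−0.0997·5/12)
I = 8.8123 + 8.5954 = 17.4077
F = (S − I)·e^(rT) = (430.42 − 17.4077) · e^(0.0997·21/12)
= 413.0123 · e^0.174475 = 413.0123 × 1.190621 = ₹491.74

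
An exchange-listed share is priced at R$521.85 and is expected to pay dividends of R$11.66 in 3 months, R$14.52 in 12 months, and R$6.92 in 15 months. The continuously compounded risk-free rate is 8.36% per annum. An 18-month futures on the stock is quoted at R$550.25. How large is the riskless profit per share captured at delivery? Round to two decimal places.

PV(dividends) I = 11.66·e^(−0.0836·3/12) + 14.52·e^(−0.0836·12/12) + 6.92·e^(−0.0836·15/12) = 31.0077
Fair futures F* = (S − I)·e^(rT) = (521.85 − 31.0077)·e^0.125400 = 490.8423 × 1.133602 = 556.4198
Market R$550.25 < fair 556.4198: forward underpriced → reverse cash-and-carry (short the stock, invest proceeds at r, pay the dividends, go long the forward).
Profit at T = |F_mkt − F*| = |550.25 − 556.4198| = R$6.17 per share

R$6.17 per share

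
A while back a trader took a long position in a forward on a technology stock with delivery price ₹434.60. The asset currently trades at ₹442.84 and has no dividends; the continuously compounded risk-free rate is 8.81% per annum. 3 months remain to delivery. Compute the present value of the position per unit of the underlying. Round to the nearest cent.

Current fair forward for the remaining 3 months: F = S·e^(r·T), r = 0.0881
F = 442.84 · e^(0.0881 × 3/12) = 442.84 × 1.022269 = 452.7016
Value of long forward = (F − K)·e^(−rT) = (452.7016 − 434.60) · e^(−0.0881·3/12)
= 18.1016 × 0.978216 = 17.71

₹17.71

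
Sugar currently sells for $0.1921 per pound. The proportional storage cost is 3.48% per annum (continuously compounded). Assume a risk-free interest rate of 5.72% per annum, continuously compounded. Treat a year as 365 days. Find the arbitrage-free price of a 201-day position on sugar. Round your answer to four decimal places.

Net carry = r + u − y = 0.0572 + 0.0348 − 0.0000 = 0.0920
F = S·e^((r+u−y)T) = 0.1921 · e^(0.0920 × 201/365) = 0.1921 · e^0.050663
= 0.1921 × 1.051968 = $0.2021 per pound

$0.2021 per pound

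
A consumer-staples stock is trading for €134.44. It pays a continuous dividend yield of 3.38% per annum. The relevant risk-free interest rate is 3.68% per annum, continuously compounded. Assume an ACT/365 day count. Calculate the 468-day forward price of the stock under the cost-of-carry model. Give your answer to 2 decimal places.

€134.96

F = S·e^((r − q)T) = 134.44 · e^((0.0368 − 0.0338) × 468/365)
= 134.44 · e^0.003847 = 134.44 × 1.003854
F = €134.96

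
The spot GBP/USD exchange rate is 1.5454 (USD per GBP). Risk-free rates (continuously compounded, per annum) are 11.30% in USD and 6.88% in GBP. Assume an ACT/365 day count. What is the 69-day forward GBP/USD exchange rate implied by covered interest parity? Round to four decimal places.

F = S·e^((r_USD − r_GBP)T) = 1.5454 · e^((0.1130 − 0.0688) × 69/365)
= 1.5454 · e^0.008356 = 1.5454 × 1.008391
F = 1.5584 USD per GBP

1.5584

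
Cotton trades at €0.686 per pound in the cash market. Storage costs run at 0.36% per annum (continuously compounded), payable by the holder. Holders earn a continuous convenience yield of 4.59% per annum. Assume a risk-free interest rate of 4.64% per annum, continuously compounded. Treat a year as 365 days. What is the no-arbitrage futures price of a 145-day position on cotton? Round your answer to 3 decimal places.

€0.687 per pound

Net carry = r + u − y = 0.0464 + 0.0036 − 0.0459 = 0.0041
F = S·e^((r+u−y)T) = 0.686 · e^(0.0041 × 145/365) = 0.686 · e^0.001629
= 0.686 × 1.001630 = €0.687 per pound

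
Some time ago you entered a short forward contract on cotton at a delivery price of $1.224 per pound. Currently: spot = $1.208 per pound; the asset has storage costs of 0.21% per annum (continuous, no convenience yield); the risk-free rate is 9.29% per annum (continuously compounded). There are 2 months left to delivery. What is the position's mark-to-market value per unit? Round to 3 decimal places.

Current fair forward for the remaining 2 months: F = S·e^((r + u)·T), (r + u) = 0.0929 + 0.0021 = 0.0950
F = 1.208 · e^(0.0950 × 2/12) = 1.208 × 1.015959 = 1.2273
Value of long forward = (F − K)·e^(−rT) = (1.2273 − 1.224) · e^(−0.0929·2/12)
= 0.0033 × 0.984636 = 0.003
Short position value = −(long value) = -$0.003

-$0.003 per pound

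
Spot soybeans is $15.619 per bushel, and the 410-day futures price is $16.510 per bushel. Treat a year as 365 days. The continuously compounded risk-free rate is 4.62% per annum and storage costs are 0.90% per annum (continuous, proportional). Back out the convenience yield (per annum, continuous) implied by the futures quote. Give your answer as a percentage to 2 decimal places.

0.58%

F = S·e^((r+u−y)T) ⇒ (r+u−y) = ln(F/S)/T
ln(16.510/15.619) = 0.055478; /T ⇒ 0.049389
y = r + u − ln(F/S)/T = 0.0462 + 0.0090 − 0.049389 = 0.005811
y = 0.58%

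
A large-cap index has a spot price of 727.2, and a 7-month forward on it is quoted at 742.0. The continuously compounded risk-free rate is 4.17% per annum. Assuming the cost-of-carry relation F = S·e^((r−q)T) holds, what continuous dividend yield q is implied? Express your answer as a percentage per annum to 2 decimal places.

From F = S·e^((r−q)T): (r − q) = ln(F/S)/T
ln(742.0/727.2) = ln(1.020352) = 0.020148
(r − q) = 0.020148 / (7/12) = 0.034539
q = r − ln(F/S)/T = 0.0417 − 0.034539 = 0.007161
q = 0.72%

0.72%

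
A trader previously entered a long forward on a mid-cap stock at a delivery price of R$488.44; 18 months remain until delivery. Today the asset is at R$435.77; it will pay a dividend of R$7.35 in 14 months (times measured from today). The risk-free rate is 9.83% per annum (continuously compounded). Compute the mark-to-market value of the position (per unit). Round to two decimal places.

R$7.74

PV(remaining dividends) I = 7.35·e^(−0.0983·14/12) = 6.5536
Current forward F = (S − I)·e^(rT) = (435.77 − 6.5536)·e^(0.0983·18/12) = 429.2164 × 1.158875 = 497.4082
Value (long) = (F − K)·e^(−rT) = (497.4082 − 488.44) × 0.862906 = 7.7387
Value = R$7.74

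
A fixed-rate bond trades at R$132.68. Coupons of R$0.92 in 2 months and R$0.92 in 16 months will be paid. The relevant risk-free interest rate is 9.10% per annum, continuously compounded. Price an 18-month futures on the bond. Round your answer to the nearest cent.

R$150.11

PV(coupons) I = 0.92·e^(−0.0910·2/12) + 0.92·e^(−0.0910·16/12)
I = 0.9062 + 0.8149 = 1.7211
F = (S − I)·e^(rT) = (132.68 − 1.7211) · e^(0.0910·18/12)
= 130.9589 · e^0.136500 = 130.9589 × 1.146255 = R$150.11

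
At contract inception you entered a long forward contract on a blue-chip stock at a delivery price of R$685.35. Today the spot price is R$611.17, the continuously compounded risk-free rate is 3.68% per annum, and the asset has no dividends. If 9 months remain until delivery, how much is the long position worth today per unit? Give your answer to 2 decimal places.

-R$55.52

Current fair forward for the remaining 9 months: F = S·e^(r·T), r = 0.0368
F = 611.17 · e^(0.0368 × 9/12) = 611.17 × 1.027984 = 628.2730
Value of long forward = (F − K)·e^(−rT) = (628.2730 − 685.35) · e^(−0.0368·9/12)
= -57.0770 × 0.972777 = -55.52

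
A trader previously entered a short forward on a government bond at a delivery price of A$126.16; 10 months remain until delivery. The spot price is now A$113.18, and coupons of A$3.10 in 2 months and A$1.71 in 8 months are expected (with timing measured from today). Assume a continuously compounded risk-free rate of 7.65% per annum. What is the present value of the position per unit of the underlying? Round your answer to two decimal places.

PV(remaining coupons) I = 3.10·e^(−0.0765·2/12) + 1.71·e^(−0.0765·8/12) = 4.6857
Current forward F = (S − I)·e^(rT) = (113.18 − 4.6857)·e^(0.0765·10/12) = 108.4943 × 1.065826 = 115.6360
Value (long) = (F − K)·e^(−rT) = (115.6360 − 126.16) × 0.938240 = -9.8740
Short position value = −(long value) = A$9.87

A$9.87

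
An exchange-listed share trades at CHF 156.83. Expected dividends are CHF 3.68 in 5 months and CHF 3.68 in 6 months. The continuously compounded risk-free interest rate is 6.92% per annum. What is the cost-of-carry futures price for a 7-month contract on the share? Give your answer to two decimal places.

PV(dividends) I = 3.68·e^(−0.0692·5/12) + 3.68·e^(−0.0692·6/12)
I = 3.5754 + 3.5548 = 7.1302
F = (S − I)·e^(rT) = (156.83 − 7.1302) · e^(0.0692·7/12)
= 149.6998 · e^0.040367 = 149.6998 × 1.041193 = CHF 155.87

CHF 155.87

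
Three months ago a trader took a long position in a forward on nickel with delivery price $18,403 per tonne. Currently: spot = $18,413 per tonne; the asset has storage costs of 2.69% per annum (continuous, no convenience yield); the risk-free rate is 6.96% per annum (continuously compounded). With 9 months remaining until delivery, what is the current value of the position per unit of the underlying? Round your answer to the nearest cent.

Current fair forward for the remaining 9 months: F = S·e^((r + u)·T), (r + u) = 0.0696 + 0.0269 = 0.0965
F = 18413 · e^(0.0965 × 9/12) = 18413 × 1.07505842 = 19795.0507
Value of long forward = (F − K)·e^(−rT) = (19795.0507 − 18403) · e^(−0.0696·9/12)
= 1392.0507 × 0.94913902 = 1321.25

$1321.25 per tonne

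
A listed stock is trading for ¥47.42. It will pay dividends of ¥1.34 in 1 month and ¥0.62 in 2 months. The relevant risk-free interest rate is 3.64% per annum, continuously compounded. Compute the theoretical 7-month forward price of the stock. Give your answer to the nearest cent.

¥46.44

PV(dividends) I = 1.34·e^(−0.0364·1/12) + 0.62·e^(−0.0364·2/12)
I = 1.3359 + 0.6163 = 1.9522
F = (S − I)·e^(rT) = (47.42 − 1.9522) · e^(0.0364·7/12)
= 45.4678 · e^0.021233 = 45.4678 × 1.021460 = ¥46.44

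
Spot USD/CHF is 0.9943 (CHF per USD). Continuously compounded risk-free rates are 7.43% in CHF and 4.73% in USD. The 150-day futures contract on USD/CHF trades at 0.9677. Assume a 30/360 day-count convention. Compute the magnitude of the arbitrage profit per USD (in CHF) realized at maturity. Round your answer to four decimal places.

Fair futures: F* = S·e^(carry·T), with carry = (r_CHF − r_USD) = 0.0743 − 0.0473 = 0.0270
F* = 0.9943 · e^(0.0270 × 150/360) = 0.9943 · e^0.011250 = 0.9943 × 1.011314 = 1.0055
Market 0.9677 < fair 1.0055: forward underpriced → reverse cash-and-carry (short spot, go long the forward).
At maturity, profit = |F_mkt − F*| = |0.9677 − 1.0055| = 0.0378 per USD (in CHF)

0.0378 per USD (in CHF)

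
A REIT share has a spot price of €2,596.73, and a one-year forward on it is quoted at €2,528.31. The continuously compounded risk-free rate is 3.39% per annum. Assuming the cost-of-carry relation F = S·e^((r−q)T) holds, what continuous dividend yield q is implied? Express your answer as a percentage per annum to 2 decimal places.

From F = S·e^((r−q)T): (r − q) = ln(F/S)/T
ln(2528.31/2596.73) = ln(0.973651) = -0.026702
(r − q) = -0.026702 / (12/12) = -0.026702
q = r − ln(F/S)/T = 0.0339 + 0.026702 = 0.060602
q = 6.06%

6.06%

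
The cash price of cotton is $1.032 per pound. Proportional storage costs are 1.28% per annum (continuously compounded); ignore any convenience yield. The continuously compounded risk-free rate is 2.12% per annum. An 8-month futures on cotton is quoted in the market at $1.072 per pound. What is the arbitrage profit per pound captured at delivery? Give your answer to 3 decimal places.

$0.016 per pound

Fair futures: F* = S·e^(carry·T), with carry = (r + u) = 0.0212 + 0.0128 = 0.0340
F* = 1.032 · e^(0.0340 × 8/12) = 1.032 · e^0.022667 = 1.032 × 1.022926 = $1.0557
Market $1.072 > fair $1.0557: forward overpriced → cash-and-carry (buy spot, short the forward).
At maturity, profit = |F_mkt − F*| = |1.072 − 1.0557| = $0.016 per pound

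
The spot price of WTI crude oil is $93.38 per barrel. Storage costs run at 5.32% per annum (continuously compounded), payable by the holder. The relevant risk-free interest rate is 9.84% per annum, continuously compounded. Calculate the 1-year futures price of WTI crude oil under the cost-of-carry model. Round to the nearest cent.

Net carry = r + u − y = 0.0984 + 0.0532 − 0.0000 = 0.1516
F = S·e^((r+u−y)T) = 93.38 · e^(0.1516 × 1) = 93.38 · e^0.151600
= 93.38 × 1.163695 = $108.67 per barrel

$108.67 per barrel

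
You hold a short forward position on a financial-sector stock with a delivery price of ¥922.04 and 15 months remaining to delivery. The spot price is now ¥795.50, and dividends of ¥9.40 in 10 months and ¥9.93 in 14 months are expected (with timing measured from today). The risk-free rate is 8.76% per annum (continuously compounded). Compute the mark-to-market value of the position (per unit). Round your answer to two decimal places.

PV(remaining dividends) I = 9.40·e^(−0.0876·10/12) + 9.93·e^(−0.0876·14/12) = 17.7035
Current forward F = (S − I)·e^(rT) = (795.50 − 17.7035)·e^(0.0876·15/12) = 777.7965 × 1.115720 = 867.8031
Value (long) = (F − K)·e^(−rT) = (867.8031 − 922.04) × 0.896282 = -48.6116
Short position value = −(long value) = ¥48.61

¥48.61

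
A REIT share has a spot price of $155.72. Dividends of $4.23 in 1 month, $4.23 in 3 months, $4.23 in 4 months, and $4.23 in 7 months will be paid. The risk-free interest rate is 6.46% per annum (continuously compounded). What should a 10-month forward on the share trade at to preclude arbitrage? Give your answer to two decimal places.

PV(dividends) I = 4.23·e^(−0.0646·1/12) + 4.23·e^(−0.0646·3/12) + 4.23·e^(−0.0646·4/12) + 4.23·e^(−0.0646·7/12)
I = 4.2073 + 4.1622 + 4.1399 + 4.0736 = 16.5830
F = (S − I)·e^(rT) = (155.72 − 16.5830) · e^(0.0646·10/12)
= 139.1370 · e^0.053833 = 139.1370 × 1.055308 = $146.83

$146.83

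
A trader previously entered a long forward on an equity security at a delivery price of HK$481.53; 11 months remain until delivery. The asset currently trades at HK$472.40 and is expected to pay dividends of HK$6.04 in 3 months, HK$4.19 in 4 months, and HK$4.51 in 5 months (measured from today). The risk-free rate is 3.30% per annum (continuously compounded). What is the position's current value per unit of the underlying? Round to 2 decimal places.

PV(remaining dividends) I = 6.04·e^(−0.0330·3/12) + 4.19·e^(−0.0330·4/12) + 4.51·e^(−0.0330·5/12) = 14.5829
Current forward F = (S − I)·e^(rT) = (472.40 − 14.5829)·e^(0.0330·11/12) = 457.8171 × 1.030712 = 471.8776
Value (long) = (F − K)·e^(−rT) = (471.8776 − 481.53) × 0.970203 = -9.3648
Value = -HK$9.36

-HK$9.36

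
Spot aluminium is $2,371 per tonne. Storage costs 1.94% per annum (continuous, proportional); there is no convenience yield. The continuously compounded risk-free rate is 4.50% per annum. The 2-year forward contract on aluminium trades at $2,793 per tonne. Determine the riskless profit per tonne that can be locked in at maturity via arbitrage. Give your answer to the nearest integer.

Fair forward: F* = S·e^(carry·T), with carry = (r + u) = 0.0450 + 0.0194 = 0.0644
F* = 2371 · e^(0.0644 × 2) = 2371 · e^0.128800 = 2371 × 1.137463 = $2696.9248
Market $2793 > fair $2696.9248: forward overpriced → cash-and-carry (buy spot, short the forward).
At maturity, profit = |F_mkt − F*| = |2793 − 2696.9248| = $96 per tonne

$96 per tonne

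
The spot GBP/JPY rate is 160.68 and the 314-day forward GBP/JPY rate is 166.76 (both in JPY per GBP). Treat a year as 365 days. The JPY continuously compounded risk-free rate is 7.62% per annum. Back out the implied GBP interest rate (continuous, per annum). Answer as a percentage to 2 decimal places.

F = S·e^((r_JPY − r_GBP)T) ⇒ r_GBP = r_JPY − ln(F/S)/T
ln(166.76/160.68) = 0.037141; /(314/365) = 0.043173
r_GBP = 0.0762 − 0.043173 = 0.033027
r_GBP = 3.30%

3.30%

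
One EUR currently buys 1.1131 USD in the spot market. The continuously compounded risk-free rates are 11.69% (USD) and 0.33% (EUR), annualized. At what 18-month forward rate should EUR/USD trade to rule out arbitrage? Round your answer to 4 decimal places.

F = S·e^((r_USD − r_EUR)T) = 1.1131 · e^((0.1169 − 0.0033) × 18/12)
= 1.1131 · e^0.170400 = 1.1131 × 1.185779
F = 1.3199 USD per EUR

1.3199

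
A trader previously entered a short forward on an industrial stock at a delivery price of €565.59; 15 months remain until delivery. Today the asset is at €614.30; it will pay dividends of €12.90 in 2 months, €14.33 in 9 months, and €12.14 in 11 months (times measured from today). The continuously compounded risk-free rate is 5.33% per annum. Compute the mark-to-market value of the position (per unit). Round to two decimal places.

PV(remaining dividends) I = 12.90·e^(−0.0533·2/12) + 14.33·e^(−0.0533·9/12) + 12.14·e^(−0.0533·11/12) = 38.1155
Current forward F = (S − I)·e^(rT) = (614.30 − 38.1155)·e^(0.0533·15/12) = 576.1845 × 1.068895 = 615.8807
Value (long) = (F − K)·e^(−rT) = (615.8807 − 565.59) × 0.935546 = 47.0493
Short position value = −(long value) = -€47.05

-€47.05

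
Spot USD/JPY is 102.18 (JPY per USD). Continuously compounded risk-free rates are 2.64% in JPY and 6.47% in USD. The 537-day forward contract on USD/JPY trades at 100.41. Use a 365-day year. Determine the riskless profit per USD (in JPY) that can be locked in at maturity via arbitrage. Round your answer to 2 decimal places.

Fair forward: F* = S·e^(carry·T), with carry = (r_JPY − r_USD) = 0.0264 − 0.0647 = -0.0383
F* = 102.18 · e^(-0.0383 × 537/365) = 102.18 · e^-0.056348 = 102.18 × 0.945210 = 96.5816
Market 100.41 > fair 96.5816: forward overpriced → cash-and-carry (buy spot, short the forward).
At maturity, profit = |F_mkt − F*| = |100.41 − 96.5816| = 3.83 per USD (in JPY)

3.83 per USD (in JPY)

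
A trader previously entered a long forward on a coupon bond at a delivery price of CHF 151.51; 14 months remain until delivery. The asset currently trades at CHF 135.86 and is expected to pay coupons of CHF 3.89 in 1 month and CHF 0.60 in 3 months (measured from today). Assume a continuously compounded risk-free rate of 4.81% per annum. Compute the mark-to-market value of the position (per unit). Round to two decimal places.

PV(remaining coupons) I = 3.89·e^(−0.0481·1/12) + 0.60·e^(−0.0481·3/12) = 4.4673
Current forward F = (S − I)·e^(rT) = (135.86 − 4.4673)·e^(0.0481·14/12) = 131.3927 × 1.057721 = 138.9768
Value (long) = (F − K)·e^(−rT) = (138.9768 − 151.51) × 0.945429 = -11.8493
Value = -CHF 11.85

-CHF 11.85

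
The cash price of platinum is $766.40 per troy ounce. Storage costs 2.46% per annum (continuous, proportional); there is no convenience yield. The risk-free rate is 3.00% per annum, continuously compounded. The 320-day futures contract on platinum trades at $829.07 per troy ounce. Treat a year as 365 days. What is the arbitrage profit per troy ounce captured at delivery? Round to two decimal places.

$25.09 per troy ounce

Fair futures: F* = S·e^(carry·T), with carry = (r + u) = 0.0300 + 0.0246 = 0.0546
F* = 766.40 · e^(0.0546 × 320/365) = 766.40 · e^0.047868 = 766.40 × 1.049032 = $803.9781
Market $829.07 > fair $803.9781: forward overpriced → cash-and-carry (buy spot, short the forward).
At maturity, profit = |F_mkt − F*| = |829.07 − 803.9781| = $25.09 per troy ounce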